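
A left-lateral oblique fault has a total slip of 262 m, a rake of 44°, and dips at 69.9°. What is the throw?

171 m

dip-slip = net slip × sin(rake) = 262 m × sin(44°) = 182 m
throw = dip-slip × sin(dip) = 182 × sin(69.9°) = 171 m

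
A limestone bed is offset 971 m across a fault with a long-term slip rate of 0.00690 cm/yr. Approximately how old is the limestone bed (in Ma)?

14.1 Ma

age = offset / rate = 971 m / (0.00690 cm/yr) = 1.41e+07 yr = 14.1 Ma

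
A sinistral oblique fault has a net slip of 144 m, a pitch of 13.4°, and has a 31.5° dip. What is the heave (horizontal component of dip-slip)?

28.5 m

dip-slip = net slip × sin(rake) = 144 m × sin(13.4°) = 33.37 m
heave = dip-slip × cos(dip) = 33.37 × cos(31.5°) = 28.5 m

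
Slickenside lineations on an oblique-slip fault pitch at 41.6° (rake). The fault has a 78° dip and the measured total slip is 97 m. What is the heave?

13.4 m

dip-slip = net slip × sin(rake) = 97 m × sin(41.6°) = 64.40 m
heave = dip-slip × cos(dip) = 64.40 × cos(78°) = 13.4 m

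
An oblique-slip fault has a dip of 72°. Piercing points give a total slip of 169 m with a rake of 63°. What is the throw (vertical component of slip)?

dip-slip = net slip × sin(rake) = 169 m × sin(63°) = 150.6 m
throw = dip-slip × sin(dip) = 150.6 × sin(72°) = 143 m

143 m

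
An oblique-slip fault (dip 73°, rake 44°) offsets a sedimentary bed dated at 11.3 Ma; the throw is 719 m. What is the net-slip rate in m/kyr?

dip-slip = throw / sin(dip) = 719 / sin(73°) = 751.9 m
net slip = dip-slip / sin(rake) = 751.9 / sin(44°) = 1082 m
rate = 1082 m / 11.3 Ma = 0.0000958 m/yr = 0.0958 m/kyr

0.0958 m/kyr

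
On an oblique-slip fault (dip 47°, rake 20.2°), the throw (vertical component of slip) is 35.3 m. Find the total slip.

dip-slip = throw / sin(dip) = 35.3 / sin(47°) = 48.27 m
net slip = dip-slip / sin(rake) = 48.27 / sin(20.2°) = 140 m

140 m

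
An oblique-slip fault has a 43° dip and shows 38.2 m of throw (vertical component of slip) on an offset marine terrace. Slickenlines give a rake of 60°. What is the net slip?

dip-slip = throw / sin(dip) = 38.2 / sin(43°) = 56.01 m
net slip = dip-slip / sin(rake) = 56.01 / sin(60°) = 64.7 m

64.7 m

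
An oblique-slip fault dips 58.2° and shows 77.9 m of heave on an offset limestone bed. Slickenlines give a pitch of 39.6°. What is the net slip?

dip-slip = heave / cos(dip) = 77.9 / cos(58.2°) = 147.8 m
net slip = dip-slip / sin(rake) = 147.8 / sin(39.6°) = 232 m

232 m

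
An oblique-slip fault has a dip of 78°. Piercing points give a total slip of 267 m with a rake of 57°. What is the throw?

219 m

dip-slip = net slip × sin(rake) = 267 m × sin(57°) = 223.9 m
throw = dip-slip × sin(dip) = 223.9 × sin(78°) = 219 m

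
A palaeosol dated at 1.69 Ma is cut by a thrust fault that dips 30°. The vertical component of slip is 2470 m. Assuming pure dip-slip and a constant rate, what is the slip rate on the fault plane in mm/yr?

2.92 mm/yr

dip-slip = throw / sin(dip) = 2470 m / sin(30°) = 4940 m
rate = 4940 m / 1.69 Ma = 0.00292 m/yr = 2.92 mm/yr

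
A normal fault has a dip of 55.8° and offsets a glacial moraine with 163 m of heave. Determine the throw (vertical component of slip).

240 m

throw = heave × tan(dip) = 163 × tan(55.8°) = 240 m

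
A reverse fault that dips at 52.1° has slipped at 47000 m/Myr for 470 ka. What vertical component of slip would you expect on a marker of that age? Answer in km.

dip-slip = rate × time = 47000 m/Myr × 470 ka = 22090 m
throw = dip-slip × sin(dip) = 22090 × sin(52.1°) = 17400 m = 17.4 km

17.4 km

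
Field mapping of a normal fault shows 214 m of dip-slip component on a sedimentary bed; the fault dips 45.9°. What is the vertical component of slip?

throw = dip-slip × sin(dip) = 214 m × sin(45.9°) = 154 m

154 m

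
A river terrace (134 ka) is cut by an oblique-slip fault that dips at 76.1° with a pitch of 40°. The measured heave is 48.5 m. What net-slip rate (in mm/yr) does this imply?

dip-slip = heave / cos(dip) = 48.5 / cos(76.1°) = 201.9 m
net slip = dip-slip / sin(rake) = 201.9 / sin(40°) = 314.1 m
rate = 314.1 m / 134 ka = 0.00234 m/yr = 2.34 mm/yr

2.34 mm/yr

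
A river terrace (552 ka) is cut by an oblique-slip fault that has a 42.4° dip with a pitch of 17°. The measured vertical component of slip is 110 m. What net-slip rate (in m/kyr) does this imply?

dip-slip = throw / sin(dip) = 110 / sin(42.4°) = 163.1 m
net slip = dip-slip / sin(rake) = 163.1 / sin(17°) = 558 m
rate = 558 m / 552 ka = 0.00101 m/yr = 1.01 m/kyr

1.01 m/kyr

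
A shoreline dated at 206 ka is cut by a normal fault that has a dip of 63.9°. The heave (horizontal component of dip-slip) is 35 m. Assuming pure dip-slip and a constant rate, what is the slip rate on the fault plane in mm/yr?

dip-slip = heave / cos(dip) = 35 m / cos(63.9°) = 79.56 m
rate = 79.56 m / 206 ka = 0.000386 m/yr = 0.386 mm/yr

0.386 mm/yr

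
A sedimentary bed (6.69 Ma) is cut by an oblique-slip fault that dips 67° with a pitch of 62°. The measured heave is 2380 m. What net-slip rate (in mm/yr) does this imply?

dip-slip = heave / cos(dip) = 2380 / cos(67°) = 6091 m
net slip = dip-slip / sin(rake) = 6091 / sin(62°) = 6899 m
rate = 6899 m / 6.69 Ma = 0.00103 m/yr = 1.03 mm/yr

1.03 mm/yr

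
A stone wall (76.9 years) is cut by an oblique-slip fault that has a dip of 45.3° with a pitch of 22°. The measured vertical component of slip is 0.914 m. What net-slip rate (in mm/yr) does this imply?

dip-slip = throw / sin(dip) = 0.914 / sin(45.3°) = 1.286 m
net slip = dip-slip / sin(rake) = 1.286 / sin(22°) = 3.433 m
rate = 3.433 m / 76.9 years = 0.0446 m/yr = 44.6 mm/yr

44.6 mm/yr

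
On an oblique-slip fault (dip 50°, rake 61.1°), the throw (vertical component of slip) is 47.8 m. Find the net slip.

dip-slip = throw / sin(dip) = 47.8 / sin(50°) = 62.40 m
net slip = dip-slip / sin(rake) = 62.40 / sin(61.1°) = 71.3 m

71.3 m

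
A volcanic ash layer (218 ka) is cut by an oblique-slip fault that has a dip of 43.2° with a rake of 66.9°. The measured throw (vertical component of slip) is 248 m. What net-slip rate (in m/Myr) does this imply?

dip-slip = throw / sin(dip) = 248 / sin(43.2°) = 362.3 m
net slip = dip-slip / sin(rake) = 362.3 / sin(66.9°) = 393.9 m
rate = 393.9 m / 218 ka = 0.00181 m/yr = 1810 m/Myr

1810 m/Myr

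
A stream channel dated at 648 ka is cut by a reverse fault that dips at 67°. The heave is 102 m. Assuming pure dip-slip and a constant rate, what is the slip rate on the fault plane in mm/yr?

dip-slip = heave / cos(dip) = 102 m / cos(67°) = 261 m
rate = 261 m / 648 ka = 0.000403 m/yr = 0.403 mm/yr

0.403 mm/yr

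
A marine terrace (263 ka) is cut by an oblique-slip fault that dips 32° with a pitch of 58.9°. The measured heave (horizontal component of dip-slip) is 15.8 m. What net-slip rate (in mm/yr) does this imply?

dip-slip = heave / cos(dip) = 15.8 / cos(32°) = 18.63 m
net slip = dip-slip / sin(rake) = 18.63 / sin(58.9°) = 21.76 m
rate = 21.76 m / 263 ka = 0.0000827 m/yr = 0.0827 mm/yr

0.0827 mm/yr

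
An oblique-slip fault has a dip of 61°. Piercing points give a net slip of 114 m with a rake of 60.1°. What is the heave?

47.9 m

dip-slip = net slip × sin(rake) = 114 m × sin(60.1°) = 98.83 m
heave = dip-slip × cos(dip) = 98.83 × cos(61°) = 47.9 m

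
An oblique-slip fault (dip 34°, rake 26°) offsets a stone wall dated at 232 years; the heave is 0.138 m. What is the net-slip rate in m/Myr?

dip-slip = heave / cos(dip) = 0.138 / cos(34°) = 0.1665 m
net slip = dip-slip / sin(rake) = 0.1665 / sin(26°) = 0.3797 m
rate = 0.3797 m / 232 years = 0.00164 m/yr = 1640 m/Myr

1640 m/Myr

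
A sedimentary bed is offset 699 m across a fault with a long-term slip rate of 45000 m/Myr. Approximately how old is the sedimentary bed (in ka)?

15.5 ka

age = offset / rate = 699 m / (45000 m/Myr) = 15500 yr = 15.5 ka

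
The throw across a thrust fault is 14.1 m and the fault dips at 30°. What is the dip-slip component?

dip-slip = throw / sin(dip) = 14.1 / sin(30°) = 28.2 m

28.2 m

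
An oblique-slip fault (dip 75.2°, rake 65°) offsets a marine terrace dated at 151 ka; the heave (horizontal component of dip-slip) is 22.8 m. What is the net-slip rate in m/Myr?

dip-slip = heave / cos(dip) = 22.8 / cos(75.2°) = 89.26 m
net slip = dip-slip / sin(rake) = 89.26 / sin(65°) = 98.48 m
rate = 98.48 m / 151 ka = 0.000652 m/yr = 652 m/Myr

652 m/Myr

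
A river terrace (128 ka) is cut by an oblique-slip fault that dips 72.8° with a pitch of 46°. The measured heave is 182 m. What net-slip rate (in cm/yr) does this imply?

dip-slip = heave / cos(dip) = 182 / cos(72.8°) = 615.5 m
net slip = dip-slip / sin(rake) = 615.5 / sin(46°) = 855.6 m
rate = 855.6 m / 128 ka = 0.00668 m/yr = 0.668 cm/yr

0.668 cm/yr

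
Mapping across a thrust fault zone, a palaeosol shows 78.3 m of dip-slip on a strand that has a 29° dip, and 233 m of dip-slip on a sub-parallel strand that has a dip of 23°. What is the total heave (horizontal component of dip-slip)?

283 m

heave_A = 78.3 × cos(29°) = 68.48 m
heave_B = 233 × cos(23°) = 214.5 m
total = 68.48 + 214.5 = 283 m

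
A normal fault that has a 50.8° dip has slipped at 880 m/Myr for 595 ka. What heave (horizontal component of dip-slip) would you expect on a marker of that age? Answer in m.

331 m

dip-slip = rate × time = 880 m/Myr × 595 ka = 523.6 m
heave = dip-slip × cos(dip) = 523.6 × cos(50.8°) = 331 m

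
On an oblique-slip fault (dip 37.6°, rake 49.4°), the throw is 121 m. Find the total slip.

dip-slip = throw / sin(dip) = 121 / sin(37.6°) = 198.3 m
net slip = dip-slip / sin(rake) = 198.3 / sin(49.4°) = 261 m

261 m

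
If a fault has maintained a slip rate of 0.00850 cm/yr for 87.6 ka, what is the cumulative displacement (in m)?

7.45 m

slip = rate × time = 0.00850 cm/yr × 87.6 ka = 7.45 m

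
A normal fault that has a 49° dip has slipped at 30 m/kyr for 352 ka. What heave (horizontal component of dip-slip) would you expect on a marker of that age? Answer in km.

6.93 km

dip-slip = rate × time = 30 m/kyr × 352 ka = 10560 m
heave = dip-slip × cos(dip) = 10560 × cos(49°) = 6930 m = 6.93 km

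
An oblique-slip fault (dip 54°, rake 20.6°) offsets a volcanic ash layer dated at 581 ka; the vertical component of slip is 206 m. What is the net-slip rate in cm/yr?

0.125 cm/yr

dip-slip = throw / sin(dip) = 206 / sin(54°) = 254.6 m
net slip = dip-slip / sin(rake) = 254.6 / sin(20.6°) = 723.7 m
rate = 723.7 m / 581 ka = 0.00125 m/yr = 0.125 cm/yr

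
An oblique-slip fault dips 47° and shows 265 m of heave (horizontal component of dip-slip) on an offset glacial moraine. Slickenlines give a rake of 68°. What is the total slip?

dip-slip = heave / cos(dip) = 265 / cos(47°) = 388.6 m
net slip = dip-slip / sin(rake) = 388.6 / sin(68°) = 419 m

419 m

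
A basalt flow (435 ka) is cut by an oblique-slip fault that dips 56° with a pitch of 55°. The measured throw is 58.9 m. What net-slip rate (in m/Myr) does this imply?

199 m/Myr

dip-slip = throw / sin(dip) = 58.9 / sin(56°) = 71.05 m
net slip = dip-slip / sin(rake) = 71.05 / sin(55°) = 86.73 m
rate = 86.73 m / 435 ka = 0.000199 m/yr = 199 m/Myr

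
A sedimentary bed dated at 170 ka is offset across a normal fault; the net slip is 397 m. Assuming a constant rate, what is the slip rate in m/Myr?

rate = 397 m / 170 ka = 0.00234 m/yr = 2340 m/Myr

2340 m/Myr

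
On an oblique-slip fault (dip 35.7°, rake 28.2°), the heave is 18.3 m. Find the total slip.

dip-slip = heave / cos(dip) = 18.3 / cos(35.7°) = 22.53 m
net slip = dip-slip / sin(rake) = 22.53 / sin(28.2°) = 47.7 m

47.7 m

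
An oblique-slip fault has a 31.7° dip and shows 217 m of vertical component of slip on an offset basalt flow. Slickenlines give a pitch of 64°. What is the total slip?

459 m

dip-slip = throw / sin(dip) = 217 / sin(31.7°) = 413 m
net slip = dip-slip / sin(rake) = 413 / sin(64°) = 459 m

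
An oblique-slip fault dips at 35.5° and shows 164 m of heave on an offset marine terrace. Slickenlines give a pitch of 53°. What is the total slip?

252 m

dip-slip = heave / cos(dip) = 164 / cos(35.5°) = 201.4 m
net slip = dip-slip / sin(rake) = 201.4 / sin(53°) = 252 m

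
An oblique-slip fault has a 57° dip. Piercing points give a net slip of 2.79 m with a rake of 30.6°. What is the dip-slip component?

dip-slip = net slip × sin(rake) = 2.79 m × sin(30.6°) = 1.42 m

1.42 m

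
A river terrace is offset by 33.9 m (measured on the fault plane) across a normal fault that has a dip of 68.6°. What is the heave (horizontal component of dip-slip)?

heave = dip-slip × cos(dip) = 33.9 m × cos(68.6°) = 12.4 m

12.4 m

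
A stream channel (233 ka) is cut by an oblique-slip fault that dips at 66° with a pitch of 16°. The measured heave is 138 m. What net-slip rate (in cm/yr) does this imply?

0.528 cm/yr

dip-slip = heave / cos(dip) = 138 / cos(66°) = 339.3 m
net slip = dip-slip / sin(rake) = 339.3 / sin(16°) = 1231 m
rate = 1231 m / 233 ka = 0.00528 m/yr = 0.528 cm/yr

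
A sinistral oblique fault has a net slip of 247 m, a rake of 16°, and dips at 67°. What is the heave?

26.6 m

dip-slip = net slip × sin(rake) = 247 m × sin(16°) = 68.08 m
heave = dip-slip × cos(dip) = 68.08 × cos(67°) = 26.6 m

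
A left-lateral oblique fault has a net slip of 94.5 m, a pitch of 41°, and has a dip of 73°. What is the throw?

59.3 m

dip-slip = net slip × sin(rake) = 94.5 m × sin(41°) = 62 m
throw = dip-slip × sin(dip) = 62 × sin(73°) = 59.3 m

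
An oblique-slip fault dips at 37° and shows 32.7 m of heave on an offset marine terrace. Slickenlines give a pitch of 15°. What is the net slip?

158 m

dip-slip = heave / cos(dip) = 32.7 / cos(37°) = 40.94 m
net slip = dip-slip / sin(rake) = 40.94 / sin(15°) = 158 m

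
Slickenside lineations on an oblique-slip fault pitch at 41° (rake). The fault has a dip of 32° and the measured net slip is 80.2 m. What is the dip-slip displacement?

52.6 m

dip-slip = net slip × sin(rake) = 80.2 m × sin(41°) = 52.6 m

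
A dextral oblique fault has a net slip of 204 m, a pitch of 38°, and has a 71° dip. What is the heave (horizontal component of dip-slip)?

40.9 m

dip-slip = net slip × sin(rake) = 204 m × sin(38°) = 125.6 m
heave = dip-slip × cos(dip) = 125.6 × cos(71°) = 40.9 m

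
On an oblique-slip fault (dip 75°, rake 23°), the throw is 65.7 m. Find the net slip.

174 m

dip-slip = throw / sin(dip) = 65.7 / sin(75°) = 68.02 m
net slip = dip-slip / sin(rake) = 68.02 / sin(23°) = 174 m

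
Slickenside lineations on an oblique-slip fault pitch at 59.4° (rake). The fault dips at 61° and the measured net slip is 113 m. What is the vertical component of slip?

dip-slip = net slip × sin(rake) = 113 m × sin(59.4°) = 97.26 m
throw = dip-slip × sin(dip) = 97.26 × sin(61°) = 85.1 m

85.1 m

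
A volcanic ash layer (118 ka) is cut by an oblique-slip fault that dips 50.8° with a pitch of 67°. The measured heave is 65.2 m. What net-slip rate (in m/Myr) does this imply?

dip-slip = heave / cos(dip) = 65.2 / cos(50.8°) = 103.2 m
net slip = dip-slip / sin(rake) = 103.2 / sin(67°) = 112.1 m
rate = 112.1 m / 118 ka = 0.000950 m/yr = 950 m/Myr

950 m/Myr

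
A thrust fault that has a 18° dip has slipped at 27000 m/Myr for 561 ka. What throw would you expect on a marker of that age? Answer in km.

dip-slip = rate × time = 27000 m/Myr × 561 ka = 15150 m
throw = dip-slip × sin(dip) = 15150 × sin(18°) = 4680 m = 4.68 km

4.68 km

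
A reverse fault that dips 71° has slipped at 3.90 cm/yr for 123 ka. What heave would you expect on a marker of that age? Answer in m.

1560 m

dip-slip = rate × time = 3.90 cm/yr × 123 ka = 4797 m
heave = dip-slip × cos(dip) = 4797 × cos(71°) = 1560 m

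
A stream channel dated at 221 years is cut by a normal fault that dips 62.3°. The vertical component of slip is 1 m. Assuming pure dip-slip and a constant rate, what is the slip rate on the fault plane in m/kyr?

dip-slip = throw / sin(dip) = 1 m / sin(62.3°) = 1.129 m
rate = 1.129 m / 221 years = 0.00511 m/yr = 5.11 m/kyr

5.11 m/kyr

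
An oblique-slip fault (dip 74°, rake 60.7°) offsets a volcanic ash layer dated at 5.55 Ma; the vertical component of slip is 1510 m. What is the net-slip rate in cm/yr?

dip-slip = throw / sin(dip) = 1510 / sin(74°) = 1571 m
net slip = dip-slip / sin(rake) = 1571 / sin(60.7°) = 1801 m
rate = 1801 m / 5.55 Ma = 0.000325 m/yr = 0.0325 cm/yr

0.0325 cm/yr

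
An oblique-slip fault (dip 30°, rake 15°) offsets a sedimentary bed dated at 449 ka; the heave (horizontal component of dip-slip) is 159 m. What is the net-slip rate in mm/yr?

dip-slip = heave / cos(dip) = 159 / cos(30°) = 183.6 m
net slip = dip-slip / sin(rake) = 183.6 / sin(15°) = 709.4 m
rate = 709.4 m / 449 ka = 0.00158 m/yr = 1.58 mm/yr

1.58 mm/yr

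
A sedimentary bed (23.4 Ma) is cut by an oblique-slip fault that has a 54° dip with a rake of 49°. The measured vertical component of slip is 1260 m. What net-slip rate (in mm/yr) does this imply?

dip-slip = throw / sin(dip) = 1260 / sin(54°) = 1557 m
net slip = dip-slip / sin(rake) = 1557 / sin(49°) = 2064 m
rate = 2064 m / 23.4 Ma = 0.0000882 m/yr = 0.0882 mm/yr

0.0882 mm/yr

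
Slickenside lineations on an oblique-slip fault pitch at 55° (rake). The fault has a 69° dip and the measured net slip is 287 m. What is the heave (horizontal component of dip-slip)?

84.3 m

dip-slip = net slip × sin(rake) = 287 m × sin(55°) = 235.1 m
heave = dip-slip × cos(dip) = 235.1 × cos(69°) = 84.3 m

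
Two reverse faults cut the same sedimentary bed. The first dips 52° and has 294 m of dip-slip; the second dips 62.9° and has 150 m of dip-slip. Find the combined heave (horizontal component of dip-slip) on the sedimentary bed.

heave_A = 294 × cos(52°) = 181 m
heave_B = 150 × cos(62.9°) = 68.33 m
total = 181 + 68.33 = 249 m

249 m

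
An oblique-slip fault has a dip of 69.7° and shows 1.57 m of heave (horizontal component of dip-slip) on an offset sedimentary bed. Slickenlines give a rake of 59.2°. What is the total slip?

dip-slip = heave / cos(dip) = 1.57 / cos(69.7°) = 4.525 m
net slip = dip-slip / sin(rake) = 4.525 / sin(59.2°) = 5.27 m

5.27 m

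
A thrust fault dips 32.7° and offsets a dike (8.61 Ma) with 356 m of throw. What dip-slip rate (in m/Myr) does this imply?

dip-slip = throw / sin(dip) = 356 m / sin(32.7°) = 659 m
rate = 659 m / 8.61 Ma = 0.0000765 m/yr = 76.5 m/Myr

76.5 m/Myr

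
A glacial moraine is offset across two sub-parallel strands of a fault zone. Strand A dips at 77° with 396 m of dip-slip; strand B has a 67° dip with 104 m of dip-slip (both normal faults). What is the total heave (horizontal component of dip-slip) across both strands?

heave_A = 396 × cos(77°) = 89.08 m
heave_B = 104 × cos(67°) = 40.64 m
total = 89.08 + 40.64 = 130 m

130 m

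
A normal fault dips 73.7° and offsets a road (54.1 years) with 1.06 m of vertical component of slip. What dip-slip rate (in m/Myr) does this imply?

dip-slip = throw / sin(dip) = 1.06 m / sin(73.7°) = 1.104 m
rate = 1.104 m / 54.1 years = 0.0204 m/yr = 20400 m/Myr

20400 m/Myr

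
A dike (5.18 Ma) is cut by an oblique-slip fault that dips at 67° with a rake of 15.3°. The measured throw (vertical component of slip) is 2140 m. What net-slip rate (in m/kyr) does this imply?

dip-slip = throw / sin(dip) = 2140 / sin(67°) = 2325 m
net slip = dip-slip / sin(rake) = 2325 / sin(15.3°) = 8810 m
rate = 8810 m / 5.18 Ma = 0.00170 m/yr = 1.70 m/kyr

1.70 m/kyr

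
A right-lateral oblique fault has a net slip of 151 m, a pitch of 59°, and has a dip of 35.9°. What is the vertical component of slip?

75.9 m

dip-slip = net slip × sin(rake) = 151 m × sin(59°) = 129.4 m
throw = dip-slip × sin(dip) = 129.4 × sin(35.9°) = 75.9 m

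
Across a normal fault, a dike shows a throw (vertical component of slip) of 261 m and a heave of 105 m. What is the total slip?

281 m

net slip = √(throw² + heave²) = √(261² + 105²) = 281 m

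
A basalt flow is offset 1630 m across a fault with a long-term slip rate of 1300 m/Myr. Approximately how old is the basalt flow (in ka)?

1250 ka

age = offset / rate = 1630 m / (1300 m/Myr) = 1.25e+06 yr = 1250 ka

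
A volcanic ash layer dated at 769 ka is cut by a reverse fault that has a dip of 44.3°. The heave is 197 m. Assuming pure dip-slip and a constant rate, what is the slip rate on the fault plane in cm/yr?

0.0358 cm/yr

dip-slip = heave / cos(dip) = 197 m / cos(44.3°) = 275.3 m
rate = 275.3 m / 769 ka = 0.000358 m/yr = 0.0358 cm/yr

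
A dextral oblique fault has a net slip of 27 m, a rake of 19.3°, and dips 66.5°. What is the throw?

8.18 m

dip-slip = net slip × sin(rake) = 27 m × sin(19.3°) = 8.924 m
throw = dip-slip × sin(dip) = 8.924 × sin(66.5°) = 8.18 m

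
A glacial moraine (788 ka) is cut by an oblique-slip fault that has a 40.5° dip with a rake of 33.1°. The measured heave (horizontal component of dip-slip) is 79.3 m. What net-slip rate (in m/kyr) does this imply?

0.242 m/kyr

dip-slip = heave / cos(dip) = 79.3 / cos(40.5°) = 104.3 m
net slip = dip-slip / sin(rake) = 104.3 / sin(33.1°) = 191 m
rate = 191 m / 788 ka = 0.000242 m/yr = 0.242 m/kyr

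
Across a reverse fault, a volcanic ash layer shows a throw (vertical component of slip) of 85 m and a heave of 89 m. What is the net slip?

123 m

net slip = √(throw² + heave²) = √(85² + 89²) = 123 m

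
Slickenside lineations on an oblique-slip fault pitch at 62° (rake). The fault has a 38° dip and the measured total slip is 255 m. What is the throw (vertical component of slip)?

dip-slip = net slip × sin(rake) = 255 m × sin(62°) = 225.2 m
throw = dip-slip × sin(dip) = 225.2 × sin(38°) = 139 m

139 m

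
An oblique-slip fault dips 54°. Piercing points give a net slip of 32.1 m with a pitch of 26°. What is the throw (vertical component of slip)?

dip-slip = net slip × sin(rake) = 32.1 m × sin(26°) = 14.07 m
throw = dip-slip × sin(dip) = 14.07 × sin(54°) = 11.4 m

11.4 m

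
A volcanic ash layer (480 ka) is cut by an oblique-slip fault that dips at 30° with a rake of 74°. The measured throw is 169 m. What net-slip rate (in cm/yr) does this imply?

0.0733 cm/yr

dip-slip = throw / sin(dip) = 169 / sin(30°) = 338 m
net slip = dip-slip / sin(rake) = 338 / sin(74°) = 351.6 m
rate = 351.6 m / 480 ka = 0.000733 m/yr = 0.0733 cm/yr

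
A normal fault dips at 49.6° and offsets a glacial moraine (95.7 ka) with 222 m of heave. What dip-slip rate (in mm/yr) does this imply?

dip-slip = heave / cos(dip) = 222 m / cos(49.6°) = 342.5 m
rate = 342.5 m / 95.7 ka = 0.00358 m/yr = 3.58 mm/yr

3.58 mm/yr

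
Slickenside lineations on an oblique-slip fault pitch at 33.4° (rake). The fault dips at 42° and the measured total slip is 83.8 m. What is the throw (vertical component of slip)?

30.9 m

dip-slip = net slip × sin(rake) = 83.8 m × sin(33.4°) = 46.13 m
throw = dip-slip × sin(dip) = 46.13 × sin(42°) = 30.9 m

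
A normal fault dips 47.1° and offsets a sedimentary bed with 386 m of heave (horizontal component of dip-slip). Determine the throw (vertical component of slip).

415 m

throw = heave × tan(dip) = 386 × tan(47.1°) = 415 m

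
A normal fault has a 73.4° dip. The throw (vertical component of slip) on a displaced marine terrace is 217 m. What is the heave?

64.7 m

heave = throw / tan(dip) = 217 / tan(73.4°) = 64.7 m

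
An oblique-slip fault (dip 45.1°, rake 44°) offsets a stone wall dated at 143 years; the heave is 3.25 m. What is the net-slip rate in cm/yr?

4.64 cm/yr

dip-slip = heave / cos(dip) = 3.25 / cos(45.1°) = 4.604 m
net slip = dip-slip / sin(rake) = 4.604 / sin(44°) = 6.628 m
rate = 6.628 m / 143 years = 0.0464 m/yr = 4.64 cm/yr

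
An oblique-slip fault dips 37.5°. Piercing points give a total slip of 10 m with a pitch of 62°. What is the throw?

5.38 m

dip-slip = net slip × sin(rake) = 10 m × sin(62°) = 8.829 m
throw = dip-slip × sin(dip) = 8.829 × sin(37.5°) = 5.38 m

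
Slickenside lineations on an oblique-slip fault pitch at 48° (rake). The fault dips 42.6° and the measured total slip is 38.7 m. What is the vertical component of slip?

dip-slip = net slip × sin(rake) = 38.7 m × sin(48°) = 28.76 m
throw = dip-slip × sin(dip) = 28.76 × sin(42.6°) = 19.5 m

19.5 m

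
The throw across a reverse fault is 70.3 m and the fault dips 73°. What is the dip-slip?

dip-slip = throw / sin(dip) = 70.3 / sin(73°) = 73.5 m

73.5 m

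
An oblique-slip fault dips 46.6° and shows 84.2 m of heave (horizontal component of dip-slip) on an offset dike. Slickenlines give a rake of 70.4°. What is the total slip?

130 m

dip-slip = heave / cos(dip) = 84.2 / cos(46.6°) = 122.5 m
net slip = dip-slip / sin(rake) = 122.5 / sin(70.4°) = 130 m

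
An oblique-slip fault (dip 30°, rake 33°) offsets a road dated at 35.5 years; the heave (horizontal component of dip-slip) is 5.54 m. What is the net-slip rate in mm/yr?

331 mm/yr

dip-slip = heave / cos(dip) = 5.54 / cos(30°) = 6.397 m
net slip = dip-slip / sin(rake) = 6.397 / sin(33°) = 11.75 m
rate = 11.75 m / 35.5 years = 0.331 m/yr = 331 mm/yr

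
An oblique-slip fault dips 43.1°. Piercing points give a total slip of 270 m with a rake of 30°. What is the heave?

98.6 m

dip-slip = net slip × sin(rake) = 270 m × sin(30°) = 135 m
heave = dip-slip × cos(dip) = 135 × cos(43.1°) = 98.6 m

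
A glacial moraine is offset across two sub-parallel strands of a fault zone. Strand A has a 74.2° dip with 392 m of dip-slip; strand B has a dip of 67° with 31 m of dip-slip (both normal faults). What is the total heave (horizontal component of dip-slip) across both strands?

119 m

heave_A = 392 × cos(74.2°) = 106.7 m
heave_B = 31 × cos(67°) = 12.11 m
total = 106.7 + 12.11 = 119 m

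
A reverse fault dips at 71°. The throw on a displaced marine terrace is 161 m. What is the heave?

55.4 m

heave = throw / tan(dip) = 161 / tan(71°) = 55.4 m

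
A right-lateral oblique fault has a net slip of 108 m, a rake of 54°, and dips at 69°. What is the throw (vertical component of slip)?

dip-slip = net slip × sin(rake) = 108 m × sin(54°) = 87.37 m
throw = dip-slip × sin(dip) = 87.37 × sin(69°) = 81.6 m

81.6 m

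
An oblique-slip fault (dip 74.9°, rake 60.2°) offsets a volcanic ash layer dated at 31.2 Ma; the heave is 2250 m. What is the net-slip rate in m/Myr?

319 m/Myr

dip-slip = heave / cos(dip) = 2250 / cos(74.9°) = 8637 m
net slip = dip-slip / sin(rake) = 8637 / sin(60.2°) = 9953 m
rate = 9953 m / 31.2 Ma = 0.000319 m/yr = 319 m/Myr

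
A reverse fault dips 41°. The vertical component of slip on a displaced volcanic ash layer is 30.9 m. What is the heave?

35.5 m

heave = throw / tan(dip) = 30.9 / tan(41°) = 35.5 m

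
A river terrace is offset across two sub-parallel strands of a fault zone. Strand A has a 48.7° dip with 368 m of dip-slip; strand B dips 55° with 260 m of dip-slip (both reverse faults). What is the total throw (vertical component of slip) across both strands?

489 m

throw_A = 368 × sin(48.7°) = 276.5 m
throw_B = 260 × sin(55°) = 213 m
total = 276.5 + 213 = 489 m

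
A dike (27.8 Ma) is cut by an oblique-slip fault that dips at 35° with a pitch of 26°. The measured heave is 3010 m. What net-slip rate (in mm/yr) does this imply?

dip-slip = heave / cos(dip) = 3010 / cos(35°) = 3675 m
net slip = dip-slip / sin(rake) = 3675 / sin(26°) = 8382 m
rate = 8382 m / 27.8 Ma = 0.000302 m/yr = 0.302 mm/yr

0.302 mm/yr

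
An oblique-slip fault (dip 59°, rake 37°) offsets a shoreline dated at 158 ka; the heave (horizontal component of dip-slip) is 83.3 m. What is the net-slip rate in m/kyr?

1.70 m/kyr

dip-slip = heave / cos(dip) = 83.3 / cos(59°) = 161.7 m
net slip = dip-slip / sin(rake) = 161.7 / sin(37°) = 268.7 m
rate = 268.7 m / 158 ka = 0.00170 m/yr = 1.70 m/kyr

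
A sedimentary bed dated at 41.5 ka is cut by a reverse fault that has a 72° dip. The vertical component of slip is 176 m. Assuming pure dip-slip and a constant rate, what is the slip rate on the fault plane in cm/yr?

dip-slip = throw / sin(dip) = 176 m / sin(72°) = 185.1 m
rate = 185.1 m / 41.5 ka = 0.00446 m/yr = 0.446 cm/yr

0.446 cm/yr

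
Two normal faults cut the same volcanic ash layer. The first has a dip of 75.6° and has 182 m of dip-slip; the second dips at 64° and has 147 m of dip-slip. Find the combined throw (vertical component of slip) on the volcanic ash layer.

throw_A = 182 × sin(75.6°) = 176.3 m
throw_B = 147 × sin(64°) = 132.1 m
total = 176.3 + 132.1 = 308 m

308 m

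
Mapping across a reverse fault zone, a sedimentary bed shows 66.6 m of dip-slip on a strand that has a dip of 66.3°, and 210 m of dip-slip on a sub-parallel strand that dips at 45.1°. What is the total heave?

175 m

heave_A = 66.6 × cos(66.3°) = 26.77 m
heave_B = 210 × cos(45.1°) = 148.2 m
total = 26.77 + 148.2 = 175 m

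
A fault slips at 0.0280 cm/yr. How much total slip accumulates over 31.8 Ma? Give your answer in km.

8.90 km

slip = rate × time = 0.0280 cm/yr × 31.8 Ma = 8900 m = 8.90 km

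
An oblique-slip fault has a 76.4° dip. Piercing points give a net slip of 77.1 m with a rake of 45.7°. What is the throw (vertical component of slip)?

53.6 m

dip-slip = net slip × sin(rake) = 77.1 m × sin(45.7°) = 55.18 m
throw = dip-slip × sin(dip) = 55.18 × sin(76.4°) = 53.6 m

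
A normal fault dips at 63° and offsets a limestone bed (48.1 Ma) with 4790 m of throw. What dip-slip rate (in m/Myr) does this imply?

112 m/Myr

dip-slip = throw / sin(dip) = 4790 m / sin(63°) = 5376 m
rate = 5376 m / 48.1 Ma = 0.000112 m/yr = 112 m/Myr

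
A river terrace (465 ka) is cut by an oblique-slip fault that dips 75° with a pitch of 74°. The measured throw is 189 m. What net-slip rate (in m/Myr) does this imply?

438 m/Myr

dip-slip = throw / sin(dip) = 189 / sin(75°) = 195.7 m
net slip = dip-slip / sin(rake) = 195.7 / sin(74°) = 203.6 m
rate = 203.6 m / 465 ka = 0.000438 m/yr = 438 m/Myr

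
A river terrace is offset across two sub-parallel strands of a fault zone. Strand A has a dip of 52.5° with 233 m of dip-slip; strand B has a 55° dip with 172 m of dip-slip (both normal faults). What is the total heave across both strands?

240 m

heave_A = 233 × cos(52.5°) = 141.8 m
heave_B = 172 × cos(55°) = 98.66 m
total = 141.8 + 98.66 = 240 m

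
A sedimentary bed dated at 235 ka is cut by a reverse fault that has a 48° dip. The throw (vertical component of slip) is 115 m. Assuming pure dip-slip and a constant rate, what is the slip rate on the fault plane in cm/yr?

dip-slip = throw / sin(dip) = 115 m / sin(48°) = 154.7 m
rate = 154.7 m / 235 ka = 0.000659 m/yr = 0.0659 cm/yr

0.0659 cm/yr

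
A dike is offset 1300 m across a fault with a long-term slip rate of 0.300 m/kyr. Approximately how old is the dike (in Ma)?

4.33 Ma

age = offset / rate = 1300 m / (0.300 m/kyr) = 4.33e+06 yr = 4.33 Ma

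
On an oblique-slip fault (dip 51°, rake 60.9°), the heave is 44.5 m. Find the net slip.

80.9 m

dip-slip = heave / cos(dip) = 44.5 / cos(51°) = 70.71 m
net slip = dip-slip / sin(rake) = 70.71 / sin(60.9°) = 80.9 m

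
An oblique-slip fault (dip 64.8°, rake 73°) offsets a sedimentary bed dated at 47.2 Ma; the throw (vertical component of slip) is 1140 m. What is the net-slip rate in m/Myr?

dip-slip = throw / sin(dip) = 1140 / sin(64.8°) = 1260 m
net slip = dip-slip / sin(rake) = 1260 / sin(73°) = 1317 m
rate = 1317 m / 47.2 Ma = 0.0000279 m/yr = 27.9 m/Myr

27.9 m/Myr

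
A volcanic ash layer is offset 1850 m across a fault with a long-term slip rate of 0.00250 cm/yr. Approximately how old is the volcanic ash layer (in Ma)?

age = offset / rate = 1850 m / (0.00250 cm/yr) = 7.4e+07 yr = 74 Ma

74 Ma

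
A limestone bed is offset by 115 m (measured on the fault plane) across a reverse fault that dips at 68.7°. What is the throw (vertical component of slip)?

107 m

throw = dip-slip × sin(dip) = 115 m × sin(68.7°) = 107 m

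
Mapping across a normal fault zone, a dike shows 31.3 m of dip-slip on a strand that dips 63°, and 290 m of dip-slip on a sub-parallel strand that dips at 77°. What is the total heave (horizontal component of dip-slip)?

heave_A = 31.3 × cos(63°) = 14.21 m
heave_B = 290 × cos(77°) = 65.24 m
total = 14.21 + 65.24 = 79.4 m

79.4 m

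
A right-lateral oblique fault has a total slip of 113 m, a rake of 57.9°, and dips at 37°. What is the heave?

76.4 m

dip-slip = net slip × sin(rake) = 113 m × sin(57.9°) = 95.72 m
heave = dip-slip × cos(dip) = 95.72 × cos(37°) = 76.4 m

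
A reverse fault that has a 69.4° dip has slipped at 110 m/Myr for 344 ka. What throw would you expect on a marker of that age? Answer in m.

35.4 m

dip-slip = rate × time = 110 m/Myr × 344 ka = 37.84 m
throw = dip-slip × sin(dip) = 37.84 × sin(69.4°) = 35.4 m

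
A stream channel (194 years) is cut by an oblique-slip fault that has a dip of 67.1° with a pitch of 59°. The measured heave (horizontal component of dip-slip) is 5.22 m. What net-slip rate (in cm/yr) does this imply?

8.07 cm/yr

dip-slip = heave / cos(dip) = 5.22 / cos(67.1°) = 13.41 m
net slip = dip-slip / sin(rake) = 13.41 / sin(59°) = 15.65 m
rate = 15.65 m / 194 years = 0.0807 m/yr = 8.07 cm/yr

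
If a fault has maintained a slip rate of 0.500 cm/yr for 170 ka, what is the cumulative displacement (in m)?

850 m

slip = rate × time = 0.500 cm/yr × 170 ka = 850 m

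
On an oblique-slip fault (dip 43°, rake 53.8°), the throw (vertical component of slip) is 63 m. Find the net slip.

114 m

dip-slip = throw / sin(dip) = 63 / sin(43°) = 92.38 m
net slip = dip-slip / sin(rake) = 92.38 / sin(53.8°) = 114 m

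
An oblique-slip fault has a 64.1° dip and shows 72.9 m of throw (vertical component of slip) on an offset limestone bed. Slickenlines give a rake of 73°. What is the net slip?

dip-slip = throw / sin(dip) = 72.9 / sin(64.1°) = 81.04 m
net slip = dip-slip / sin(rake) = 81.04 / sin(73°) = 84.7 m

84.7 m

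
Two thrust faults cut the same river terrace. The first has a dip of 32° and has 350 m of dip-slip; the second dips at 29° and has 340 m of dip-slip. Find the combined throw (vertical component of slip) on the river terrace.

throw_A = 350 × sin(32°) = 185.5 m
throw_B = 340 × sin(29°) = 164.8 m
total = 185.5 + 164.8 = 350 m

350 m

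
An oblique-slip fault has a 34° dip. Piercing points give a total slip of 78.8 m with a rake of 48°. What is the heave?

dip-slip = net slip × sin(rake) = 78.8 m × sin(48°) = 58.56 m
heave = dip-slip × cos(dip) = 58.56 × cos(34°) = 48.5 m

48.5 m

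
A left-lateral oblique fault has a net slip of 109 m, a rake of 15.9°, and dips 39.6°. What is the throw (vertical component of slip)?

dip-slip = net slip × sin(rake) = 109 m × sin(15.9°) = 29.86 m
throw = dip-slip × sin(dip) = 29.86 × sin(39.6°) = 19 m

19 m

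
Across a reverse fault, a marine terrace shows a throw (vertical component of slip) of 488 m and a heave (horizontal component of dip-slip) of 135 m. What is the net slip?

net slip = √(throw² + heave²) = √(488² + 135²) = 506 m

506 m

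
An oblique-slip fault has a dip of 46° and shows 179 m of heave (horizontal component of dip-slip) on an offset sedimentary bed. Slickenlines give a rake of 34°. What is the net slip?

dip-slip = heave / cos(dip) = 179 / cos(46°) = 257.7 m
net slip = dip-slip / sin(rake) = 257.7 / sin(34°) = 461 m

461 m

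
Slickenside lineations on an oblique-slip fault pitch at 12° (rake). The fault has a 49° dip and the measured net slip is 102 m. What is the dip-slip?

21.2 m

dip-slip = net slip × sin(rake) = 102 m × sin(12°) = 21.2 m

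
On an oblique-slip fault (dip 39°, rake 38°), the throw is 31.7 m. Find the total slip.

dip-slip = throw / sin(dip) = 31.7 / sin(39°) = 50.37 m
net slip = dip-slip / sin(rake) = 50.37 / sin(38°) = 81.8 m

81.8 m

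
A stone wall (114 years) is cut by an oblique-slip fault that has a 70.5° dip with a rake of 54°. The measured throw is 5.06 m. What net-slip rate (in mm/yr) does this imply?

58.2 mm/yr

dip-slip = throw / sin(dip) = 5.06 / sin(70.5°) = 5.368 m
net slip = dip-slip / sin(rake) = 5.368 / sin(54°) = 6.635 m
rate = 6.635 m / 114 years = 0.0582 m/yr = 58.2 mm/yr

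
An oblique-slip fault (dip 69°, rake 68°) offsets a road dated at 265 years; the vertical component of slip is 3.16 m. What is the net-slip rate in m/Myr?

dip-slip = throw / sin(dip) = 3.16 / sin(69°) = 3.385 m
net slip = dip-slip / sin(rake) = 3.385 / sin(68°) = 3.651 m
rate = 3.651 m / 265 years = 0.0138 m/yr = 13800 m/Myr

13800 m/Myr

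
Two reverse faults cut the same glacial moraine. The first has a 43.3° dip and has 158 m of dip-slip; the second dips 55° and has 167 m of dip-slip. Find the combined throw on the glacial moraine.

throw_A = 158 × sin(43.3°) = 108.4 m
throw_B = 167 × sin(55°) = 136.8 m
total = 108.4 + 136.8 = 245 m

245 m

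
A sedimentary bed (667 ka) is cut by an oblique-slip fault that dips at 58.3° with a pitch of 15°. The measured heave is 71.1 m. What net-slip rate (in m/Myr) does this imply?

dip-slip = heave / cos(dip) = 71.1 / cos(58.3°) = 135.3 m
net slip = dip-slip / sin(rake) = 135.3 / sin(15°) = 522.8 m
rate = 522.8 m / 667 ka = 0.000784 m/yr = 784 m/Myr

784 m/Myr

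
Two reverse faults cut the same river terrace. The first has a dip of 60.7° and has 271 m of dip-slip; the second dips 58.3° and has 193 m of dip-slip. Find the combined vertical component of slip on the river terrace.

throw_A = 271 × sin(60.7°) = 236.3 m
throw_B = 193 × sin(58.3°) = 164.2 m
total = 236.3 + 164.2 = 401 m

401 m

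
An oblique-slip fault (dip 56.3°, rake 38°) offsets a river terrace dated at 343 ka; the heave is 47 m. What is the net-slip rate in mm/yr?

0.401 mm/yr

dip-slip = heave / cos(dip) = 47 / cos(56.3°) = 84.71 m
net slip = dip-slip / sin(rake) = 84.71 / sin(38°) = 137.6 m
rate = 137.6 m / 343 ka = 0.000401 m/yr = 0.401 mm/yr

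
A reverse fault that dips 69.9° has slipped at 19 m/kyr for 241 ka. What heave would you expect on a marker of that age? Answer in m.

dip-slip = rate × time = 19 m/kyr × 241 ka = 4579 m
heave = dip-slip × cos(dip) = 4579 × cos(69.9°) = 1570 m

1570 m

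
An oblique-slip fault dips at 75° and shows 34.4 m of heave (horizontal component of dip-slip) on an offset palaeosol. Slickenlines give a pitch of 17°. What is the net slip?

455 m

dip-slip = heave / cos(dip) = 34.4 / cos(75°) = 132.9 m
net slip = dip-slip / sin(rake) = 132.9 / sin(17°) = 455 m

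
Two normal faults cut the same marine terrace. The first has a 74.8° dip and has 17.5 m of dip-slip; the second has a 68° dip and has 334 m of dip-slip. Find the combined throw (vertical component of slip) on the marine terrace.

throw_A = 17.5 × sin(74.8°) = 16.89 m
throw_B = 334 × sin(68°) = 309.7 m
total = 16.89 + 309.7 = 327 m

327 m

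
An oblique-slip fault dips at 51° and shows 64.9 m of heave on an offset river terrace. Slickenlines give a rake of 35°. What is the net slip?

180 m

dip-slip = heave / cos(dip) = 64.9 / cos(51°) = 103.1 m
net slip = dip-slip / sin(rake) = 103.1 / sin(35°) = 180 m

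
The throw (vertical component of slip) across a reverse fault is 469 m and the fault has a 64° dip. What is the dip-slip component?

dip-slip = throw / sin(dip) = 469 / sin(64°) = 522 m

522 m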